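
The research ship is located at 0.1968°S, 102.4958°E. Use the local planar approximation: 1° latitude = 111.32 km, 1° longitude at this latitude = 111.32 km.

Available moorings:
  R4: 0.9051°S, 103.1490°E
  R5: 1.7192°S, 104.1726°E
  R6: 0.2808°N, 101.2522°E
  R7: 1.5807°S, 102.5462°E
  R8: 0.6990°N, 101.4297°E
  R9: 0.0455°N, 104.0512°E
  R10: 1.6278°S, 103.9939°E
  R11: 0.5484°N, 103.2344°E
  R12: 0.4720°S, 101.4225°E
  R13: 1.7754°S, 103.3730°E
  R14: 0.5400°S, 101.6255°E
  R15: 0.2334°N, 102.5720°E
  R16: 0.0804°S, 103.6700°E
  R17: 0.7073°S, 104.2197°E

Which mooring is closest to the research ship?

R15

Distances from 0.1968°S, 102.4958°E:
R4: 107.2584 km
R5: 252.1185 km
R6: 148.2957 km
R7: 154.1579 km
R8: 155.0119 km
R9: 175.2354 km
R10: 230.6250 km
R11: 116.7987 km
R12: 123.3448 km
R13: 201.0384 km
R14: 104.1427 km
R15: 48.6353 km
R16: 131.3526 km
R17: 200.1421 km
Minimum: R15 at 48.6353 km.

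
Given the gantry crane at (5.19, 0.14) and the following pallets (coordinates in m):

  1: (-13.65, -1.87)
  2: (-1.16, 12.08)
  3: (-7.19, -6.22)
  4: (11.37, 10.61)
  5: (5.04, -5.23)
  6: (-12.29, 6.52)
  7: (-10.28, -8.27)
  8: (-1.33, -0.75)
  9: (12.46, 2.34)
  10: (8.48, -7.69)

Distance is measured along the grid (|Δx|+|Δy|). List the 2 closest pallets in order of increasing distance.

5, 8

Distances from (5.19, 0.14):
1: |-18.84| + |-2.01| = 18.84 + 2.01 = 20.85 m
2: |-6.35| + |11.94| = 6.35 + 11.94 = 18.29 m
3: |-12.38| + |-6.36| = 12.38 + 6.36 = 18.74 m
4: |6.18| + |10.47| = 6.18 + 10.47 = 16.65 m
5: |-0.15| + |-5.37| = 0.15 + 5.37 = 5.52 m
6: |-17.48| + |6.38| = 17.48 + 6.38 = 23.86 m
7: |-15.47| + |-8.41| = 15.47 + 8.41 = 23.88 m
8: |-6.52| + |-0.89| = 6.52 + 0.89 = 7.41 m
9: |7.27| + |2.20| = 7.27 + 2.20 = 9.47 m
10: |3.29| + |-7.83| = 3.29 + 7.83 = 11.12 m
Sorted: 5 (5.52 m) < 8 (7.41 m) < 9 (9.47 m) < 10 (11.12 m) < …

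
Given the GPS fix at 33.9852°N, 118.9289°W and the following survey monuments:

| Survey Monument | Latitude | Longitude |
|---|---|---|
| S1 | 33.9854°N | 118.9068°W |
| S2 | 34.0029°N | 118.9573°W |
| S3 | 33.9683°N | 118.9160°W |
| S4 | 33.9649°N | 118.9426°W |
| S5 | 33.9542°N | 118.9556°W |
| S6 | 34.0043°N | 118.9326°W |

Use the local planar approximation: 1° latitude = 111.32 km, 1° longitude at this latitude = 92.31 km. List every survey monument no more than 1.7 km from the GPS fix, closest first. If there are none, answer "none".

none

Distances from 33.9852°N, 118.9289°W:
S1: 2.0402 km
S2: 3.2795 km
S3: 2.2265 km
S4: 2.5896 km
S5: 4.2407 km
S6: 2.1535 km
Threshold 1.7 km: none within range.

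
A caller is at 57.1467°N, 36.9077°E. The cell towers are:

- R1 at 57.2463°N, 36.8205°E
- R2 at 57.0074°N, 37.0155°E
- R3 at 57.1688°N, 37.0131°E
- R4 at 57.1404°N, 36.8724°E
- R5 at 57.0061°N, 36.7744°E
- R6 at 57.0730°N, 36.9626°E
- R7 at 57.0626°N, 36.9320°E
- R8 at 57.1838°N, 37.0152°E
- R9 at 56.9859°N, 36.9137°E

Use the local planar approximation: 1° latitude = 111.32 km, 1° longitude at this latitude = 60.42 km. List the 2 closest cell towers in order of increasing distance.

Distances from 57.1467°N, 36.9077°E:
R1: √((0.0996·111.32)² + (-0.0872·60.42)²) = √(122.932035 + 27.758399) = 12.2756 km
R2: √((-0.1393·111.32)² + (0.1078·60.42)²) = √(240.463203 + 42.422764) = 16.8192 km
R3: √((0.0221·111.32)² + (0.1054·60.42)²) = √(6.052446 + 40.554837) = 6.8270 km
R4: √((-0.0063·111.32)² + (-0.0353·60.42)²) = √(0.491844 + 4.548947) = 2.2452 km
R5: √((-0.1406·111.32)² + (-0.1333·60.42)²) = √(244.972332 + 64.866690) = 17.6022 km
R6: √((-0.0737·111.32)² + (0.0549·60.42)²) = √(67.310276 + 11.002874) = 8.8495 km
R7: √((-0.0841·111.32)² + (0.0243·60.42)²) = √(87.647269 + 2.155629) = 9.4764 km
R8: √((0.0371·111.32)² + (0.1075·60.42)²) = √(17.056669 + 42.186974) = 7.6970 km
R9: √((-0.1608·111.32)² + (0.0060·60.42)²) = √(320.419165 + 0.131421) = 17.9039 km
Sorted: R4 (2.2452 km) < R3 (6.8270 km) < R8 (7.6970 km) < R6 (8.8495 km) < …

R4, R3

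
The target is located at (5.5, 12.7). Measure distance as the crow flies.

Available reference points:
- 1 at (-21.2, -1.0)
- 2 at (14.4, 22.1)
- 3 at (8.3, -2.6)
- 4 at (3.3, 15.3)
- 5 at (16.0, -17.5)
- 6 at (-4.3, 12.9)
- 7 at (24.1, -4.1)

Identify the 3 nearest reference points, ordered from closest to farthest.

Distances from (5.5, 12.7):
1: 30.0
2: 12.9
3: 15.6
4: 3.4
5: 32.0
6: 9.8
7: 25.1
Sorted: 4 (3.4) < 6 (9.8) < 2 (12.9) < 3 (15.6) < 7 (25.1) < …

4, 6, 2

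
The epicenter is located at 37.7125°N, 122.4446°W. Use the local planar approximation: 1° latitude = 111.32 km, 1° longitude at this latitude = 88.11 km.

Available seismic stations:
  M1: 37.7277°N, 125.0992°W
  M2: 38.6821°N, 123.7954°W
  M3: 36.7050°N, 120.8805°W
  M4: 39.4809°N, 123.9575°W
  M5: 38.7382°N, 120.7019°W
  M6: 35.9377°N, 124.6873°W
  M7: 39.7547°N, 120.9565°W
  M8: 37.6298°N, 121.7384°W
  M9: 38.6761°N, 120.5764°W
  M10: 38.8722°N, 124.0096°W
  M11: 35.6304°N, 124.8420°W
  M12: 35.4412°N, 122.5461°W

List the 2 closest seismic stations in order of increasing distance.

Distances from 37.7125°N, 122.4446°W:
M1: √((0.0152·111.32)² + (-2.6546·88.11)²) = √(2.863081 + 54707.715857) = 233.9029 km
M2: √((0.9696·111.32)² + (-1.3508·88.11)²) = √(11650.152464 + 14165.519505) = 160.6726 km
M3: √((-1.0075·111.32)² + (1.5641·88.11)²) = √(12578.721594 + 18992.381901) = 177.6826 km
M4: √((1.7684·111.32)² + (-1.5129·88.11)²) = √(38753.185554 + 17769.321628) = 237.7446 km
M5: √((1.0257·111.32)² + (1.7427·88.11)²) = √(13037.283405 + 23577.386609) = 191.3496 km
M6: √((-1.7748·111.32)² + (-2.2427·88.11)²) = √(39034.195724 + 39047.458193) = 279.4309 km
M7: √((2.0422·111.32)² + (1.4881·88.11)²) = √(51682.431660 + 17191.534212) = 262.4385 km
M8: √((-0.0827·111.32)² + (0.7062·88.11)²) = √(84.753456 + 3871.736823) = 62.9006 km
M9: √((0.9636·111.32)² + (1.8682·88.11)²) = √(11506.413526 + 27095.498029) = 196.4737 km
M10: √((1.1597·111.32)² + (-1.5650·88.11)²) = √(16666.242998 + 19014.245032) = 188.8928 km
M11: √((-2.0821·111.32)² + (-2.3974·88.11)²) = √(53721.677285 + 44620.188893) = 313.5951 km
M12: √((-2.2713·111.32)² + (-0.1015·88.11)²) = √(63928.629940 + 79.980200) = 252.9992 km
Sorted: M8 (62.9006 km) < M2 (160.6726 km) < M3 (177.6826 km) < M10 (188.8928 km) < …

M8, M2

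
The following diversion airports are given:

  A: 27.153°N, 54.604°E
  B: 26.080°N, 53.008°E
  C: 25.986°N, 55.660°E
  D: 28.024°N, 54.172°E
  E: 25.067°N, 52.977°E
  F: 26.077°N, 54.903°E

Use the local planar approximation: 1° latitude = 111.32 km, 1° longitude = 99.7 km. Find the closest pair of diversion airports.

Pairwise distances:
A–B: 198.965 km
A–C: 167.216 km
A–D: 106.095 km
A–E: 283.259 km
A–F: 123.434 km
B–C: 264.611 km
B–D: 245.559 km
B–E: 112.810 km
B–F: 188.932 km
C–D: 271.070 km
C–E: 286.391 km
C–F: 76.150 km
D–E: 350.071 km
D–F: 228.665 km
E–F: 222.517 km
Closest pair: C–F at 76.150 km.

C and F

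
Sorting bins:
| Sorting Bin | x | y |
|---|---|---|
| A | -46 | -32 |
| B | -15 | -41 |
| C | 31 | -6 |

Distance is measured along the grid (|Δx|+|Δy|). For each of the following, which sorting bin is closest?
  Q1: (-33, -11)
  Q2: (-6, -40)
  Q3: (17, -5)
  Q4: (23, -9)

Q1→A; Q2→B; Q3→C; Q4→C

Q1 at (-33, -11):
  A: 34
  B: 48
  C: 69
  → nearest: A (34)
Q2 at (-6, -40):
  A: 48
  B: 10
  C: 71
  → nearest: B (10)
Q3 at (17, -5):
  A: 90
  B: 68
  C: 15
  → nearest: C (15)
Q4 at (23, -9):
  A: 92
  B: 70
  C: 11
  → nearest: C (11)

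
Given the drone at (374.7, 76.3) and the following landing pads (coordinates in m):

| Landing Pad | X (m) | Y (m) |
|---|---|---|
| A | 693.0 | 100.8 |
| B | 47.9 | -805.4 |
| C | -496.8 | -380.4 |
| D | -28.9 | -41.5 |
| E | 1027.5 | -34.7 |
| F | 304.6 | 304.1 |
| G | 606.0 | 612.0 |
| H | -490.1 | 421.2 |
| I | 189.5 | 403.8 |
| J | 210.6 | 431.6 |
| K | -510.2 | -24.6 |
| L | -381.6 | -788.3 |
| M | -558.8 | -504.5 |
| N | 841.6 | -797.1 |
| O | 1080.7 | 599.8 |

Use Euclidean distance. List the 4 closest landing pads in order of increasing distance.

F, A, I, J

Distances from (374.7, 76.3):
A: 319.2 m
B: 940.3 m
C: 983.9 m
D: 420.4 m
E: 662.2 m
F: 238.3 m
G: 583.5 m
H: 931.0 m
I: 376.2 m
J: 391.4 m
K: 890.6 m
L: 1148.7 m
M: 1099.4 m
N: 990.4 m
O: 878.9 m
Sorted: F (238.3 m) < A (319.2 m) < I (376.2 m) < J (391.4 m) < D (420.4 m) < G (583.5 m) < …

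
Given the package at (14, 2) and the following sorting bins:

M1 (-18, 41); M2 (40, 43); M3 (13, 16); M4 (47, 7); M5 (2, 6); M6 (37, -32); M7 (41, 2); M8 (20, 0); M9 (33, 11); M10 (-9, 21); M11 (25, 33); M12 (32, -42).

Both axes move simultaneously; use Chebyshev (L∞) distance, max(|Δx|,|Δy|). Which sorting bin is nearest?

M8

Distances from (14, 2):
M1: max(|-32|, |39|) = 39
M2: max(|26|, |41|) = 41
M3: max(|-1|, |14|) = 14
M4: max(|33|, |5|) = 33
M5: max(|-12|, |4|) = 12
M6: max(|23|, |-34|) = 34
M7: max(|27|, |0|) = 27
M8: max(|6|, |-2|) = 6
M9: max(|19|, |9|) = 19
M10: max(|-23|, |19|) = 23
M11: max(|11|, |31|) = 31
M12: max(|18|, |-44|) = 44
Minimum: M8 at 6.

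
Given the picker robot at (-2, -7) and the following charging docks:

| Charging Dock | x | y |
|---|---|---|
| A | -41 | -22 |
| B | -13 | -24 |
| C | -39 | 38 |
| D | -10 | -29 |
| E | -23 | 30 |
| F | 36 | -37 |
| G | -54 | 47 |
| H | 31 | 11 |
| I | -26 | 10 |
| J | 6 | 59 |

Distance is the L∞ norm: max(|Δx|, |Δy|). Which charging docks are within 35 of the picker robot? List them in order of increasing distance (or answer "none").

B, D, I, H

Distances from (-2, -7):
A: max(|-39|, |-15|) = 39
B: max(|-11|, |-17|) = 17
C: max(|-37|, |45|) = 45
D: max(|-8|, |-22|) = 22
E: max(|-21|, |37|) = 37
F: max(|38|, |-30|) = 38
G: max(|-52|, |54|) = 54
H: max(|33|, |18|) = 33
I: max(|-24|, |17|) = 24
J: max(|8|, |66|) = 66
Threshold 35: B (17), D (22), I (24), H (33) are within range.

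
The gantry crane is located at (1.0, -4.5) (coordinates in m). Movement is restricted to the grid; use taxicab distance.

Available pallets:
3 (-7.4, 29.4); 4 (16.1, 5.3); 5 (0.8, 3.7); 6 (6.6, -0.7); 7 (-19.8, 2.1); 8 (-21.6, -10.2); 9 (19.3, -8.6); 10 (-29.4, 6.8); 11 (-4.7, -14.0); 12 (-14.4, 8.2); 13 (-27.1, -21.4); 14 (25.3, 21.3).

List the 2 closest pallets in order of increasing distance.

Distances from (1.0, -4.5):
3: 42.3 m
4: 24.9 m
5: 8.4 m
6: 9.4 m
7: 27.4 m
8: 28.3 m
9: 22.4 m
10: 41.7 m
11: 15.2 m
12: 28.1 m
13: 45.0 m
14: 50.1 m
Sorted: 5 (8.4 m) < 6 (9.4 m) < 11 (15.2 m) < 9 (22.4 m) < …

5, 6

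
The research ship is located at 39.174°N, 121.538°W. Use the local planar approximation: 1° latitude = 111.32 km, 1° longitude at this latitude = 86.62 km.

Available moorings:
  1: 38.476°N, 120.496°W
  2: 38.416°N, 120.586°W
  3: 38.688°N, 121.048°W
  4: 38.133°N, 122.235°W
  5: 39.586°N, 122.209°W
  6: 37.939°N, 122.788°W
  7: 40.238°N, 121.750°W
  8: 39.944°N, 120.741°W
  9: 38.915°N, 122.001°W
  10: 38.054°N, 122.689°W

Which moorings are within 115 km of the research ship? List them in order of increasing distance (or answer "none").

Distances from 39.174°N, 121.538°W:
1: 119.097 km
2: 117.983 km
3: 68.764 km
4: 130.668 km
5: 74.038 km
6: 174.998 km
7: 119.860 km
8: 110.060 km
9: 49.393 km
10: 159.639 km
Threshold 115 km: 9 (49.393 km), 3 (68.764 km), 5 (74.038 km), 8 (110.060 km) are within range.

9, 3, 5, 8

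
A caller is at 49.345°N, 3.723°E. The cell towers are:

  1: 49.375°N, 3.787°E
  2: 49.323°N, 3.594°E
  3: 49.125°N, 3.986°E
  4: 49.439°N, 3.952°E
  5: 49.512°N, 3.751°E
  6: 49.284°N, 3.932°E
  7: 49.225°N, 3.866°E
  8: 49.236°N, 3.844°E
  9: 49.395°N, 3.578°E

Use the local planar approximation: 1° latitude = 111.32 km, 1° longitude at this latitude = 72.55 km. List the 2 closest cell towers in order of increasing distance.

Distances from 49.345°N, 3.723°E:
1: √((0.030·111.32)² + (0.064·72.55)²) = √(11.15293 + 21.55931) = 5.719 km
2: √((-0.022·111.32)² + (-0.129·72.55)²) = √(5.99780 + 87.58995) = 9.674 km
3: √((-0.220·111.32)² + (0.263·72.55)²) = √(599.77969 + 364.07120) = 31.046 km
4: √((0.094·111.32)² + (0.229·72.55)²) = √(109.49697 + 276.02333) = 19.635 km
5: √((0.167·111.32)² + (0.028·72.55)²) = √(345.60446 + 4.12659) = 18.701 km
6: √((-0.061·111.32)² + (0.209·72.55)²) = √(46.11116 + 229.91505) = 16.614 km
7: √((-0.120·111.32)² + (0.143·72.55)²) = √(178.44685 + 107.63336) = 16.914 km
8: √((-0.109·111.32)² + (0.121·72.55)²) = √(147.23104 + 77.06294) = 14.976 km
9: √((0.050·111.32)² + (-0.145·72.55)²) = √(30.98036 + 110.66514) = 11.901 km
Sorted: 1 (5.719 km) < 2 (9.674 km) < 9 (11.901 km) < 8 (14.976 km) < …

1, 2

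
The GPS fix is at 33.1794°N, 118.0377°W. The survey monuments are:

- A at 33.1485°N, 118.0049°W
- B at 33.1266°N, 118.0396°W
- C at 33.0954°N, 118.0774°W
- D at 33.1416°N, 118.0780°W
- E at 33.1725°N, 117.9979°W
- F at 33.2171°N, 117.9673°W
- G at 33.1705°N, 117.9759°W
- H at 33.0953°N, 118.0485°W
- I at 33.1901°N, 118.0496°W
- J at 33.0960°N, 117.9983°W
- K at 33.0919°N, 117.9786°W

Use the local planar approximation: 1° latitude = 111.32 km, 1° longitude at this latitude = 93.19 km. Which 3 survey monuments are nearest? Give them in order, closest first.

I, E, A

Distances from 33.1794°N, 118.0377°W:
A: 4.6016 km
B: 5.8804 km
C: 10.0562 km
D: 5.6401 km
E: 3.7877 km
F: 7.7881 km
G: 5.8437 km
H: 9.4160 km
I: 1.6274 km
J: 9.9838 km
K: 11.1897 km
Sorted: I (1.6274 km) < E (3.7877 km) < A (4.6016 km) < D (5.6401 km) < G (5.8437 km) < …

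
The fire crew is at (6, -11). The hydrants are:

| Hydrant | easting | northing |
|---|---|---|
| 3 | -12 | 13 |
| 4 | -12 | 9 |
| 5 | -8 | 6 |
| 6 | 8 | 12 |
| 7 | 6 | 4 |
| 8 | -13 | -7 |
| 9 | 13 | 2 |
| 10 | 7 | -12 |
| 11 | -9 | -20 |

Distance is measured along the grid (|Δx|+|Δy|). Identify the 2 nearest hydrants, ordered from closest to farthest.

Distances from (6, -11):
3: |-18| + |24| = 18 + 24 = 42
4: |-18| + |20| = 18 + 20 = 38
5: |-14| + |17| = 14 + 17 = 31
6: |2| + |23| = 2 + 23 = 25
7: |0| + |15| = 0 + 15 = 15
8: |-19| + |4| = 19 + 4 = 23
9: |7| + |13| = 7 + 13 = 20
10: |1| + |-1| = 1 + 1 = 2
11: |-15| + |-9| = 15 + 9 = 24
Sorted: 10 (2) < 7 (15) < 9 (20) < 8 (23) < …

10, 7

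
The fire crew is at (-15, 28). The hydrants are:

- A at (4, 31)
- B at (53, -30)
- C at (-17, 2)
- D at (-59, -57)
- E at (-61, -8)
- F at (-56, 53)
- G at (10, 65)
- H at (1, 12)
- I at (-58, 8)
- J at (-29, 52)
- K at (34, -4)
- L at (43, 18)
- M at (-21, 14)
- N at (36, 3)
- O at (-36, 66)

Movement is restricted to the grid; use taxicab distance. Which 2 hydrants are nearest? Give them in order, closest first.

M, A

Distances from (-15, 28):
A: 22
B: 126
C: 28
D: 129
E: 82
F: 66
G: 62
H: 32
I: 63
J: 38
K: 81
L: 68
M: 20
N: 76
O: 59
Sorted: M (20) < A (22) < C (28) < H (32) < …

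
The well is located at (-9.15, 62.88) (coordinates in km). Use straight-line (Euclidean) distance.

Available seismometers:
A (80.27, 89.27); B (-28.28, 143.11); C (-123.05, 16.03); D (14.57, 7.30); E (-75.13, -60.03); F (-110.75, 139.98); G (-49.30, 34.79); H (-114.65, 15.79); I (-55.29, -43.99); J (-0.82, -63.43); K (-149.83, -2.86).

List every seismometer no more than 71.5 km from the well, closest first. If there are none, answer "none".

G, D

Distances from (-9.15, 62.88):
A: √((89.42)² + (26.39)²) = √(7995.9364 + 696.4321) = 93.23 km
B: √((-19.13)² + (80.23)²) = √(365.9569 + 6436.8529) = 82.48 km
C: √((-113.90)² + (-46.85)²) = √(12973.2100 + 2194.9225) = 123.16 km
D: √((23.72)² + (-55.58)²) = √(562.6384 + 3089.1364) = 60.43 km
E: √((-65.98)² + (-122.91)²) = √(4353.3604 + 15106.8681) = 139.50 km
F: √((-101.60)² + (77.10)²) = √(10322.5600 + 5944.4100) = 127.54 km
G: √((-40.15)² + (-28.09)²) = √(1612.0225 + 789.0481) = 49.00 km
H: √((-105.50)² + (-47.09)²) = √(11130.2500 + 2217.4681) = 115.53 km
I: √((-46.14)² + (-106.87)²) = √(2128.8996 + 11421.1969) = 116.40 km
J: √((8.33)² + (-126.31)²) = √(69.3889 + 15954.2161) = 126.58 km
K: √((-140.68)² + (-65.74)²) = √(19790.8624 + 4321.7476) = 155.28 km
Threshold 71.5 km: G (49.00 km), D (60.43 km) are within range.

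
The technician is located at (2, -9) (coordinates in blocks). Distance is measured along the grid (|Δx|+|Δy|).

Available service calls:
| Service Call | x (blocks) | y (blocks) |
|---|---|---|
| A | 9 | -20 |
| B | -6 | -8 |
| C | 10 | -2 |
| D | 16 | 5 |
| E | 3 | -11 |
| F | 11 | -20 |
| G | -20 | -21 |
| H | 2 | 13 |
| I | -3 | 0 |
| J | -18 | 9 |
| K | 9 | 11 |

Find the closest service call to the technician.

Distances from (2, -9):
A: |7| + |-11| = 7 + 11 = 18 blocks
B: |-8| + |1| = 8 + 1 = 9 blocks
C: |8| + |7| = 8 + 7 = 15 blocks
D: |14| + |14| = 14 + 14 = 28 blocks
E: |1| + |-2| = 1 + 2 = 3 blocks
F: |9| + |-11| = 9 + 11 = 20 blocks
G: |-22| + |-12| = 22 + 12 = 34 blocks
H: |0| + |22| = 0 + 22 = 22 blocks
I: |-5| + |9| = 5 + 9 = 14 blocks
J: |-20| + |18| = 20 + 18 = 38 blocks
K: |7| + |20| = 7 + 20 = 27 blocks
Minimum: E at 3 blocks.

E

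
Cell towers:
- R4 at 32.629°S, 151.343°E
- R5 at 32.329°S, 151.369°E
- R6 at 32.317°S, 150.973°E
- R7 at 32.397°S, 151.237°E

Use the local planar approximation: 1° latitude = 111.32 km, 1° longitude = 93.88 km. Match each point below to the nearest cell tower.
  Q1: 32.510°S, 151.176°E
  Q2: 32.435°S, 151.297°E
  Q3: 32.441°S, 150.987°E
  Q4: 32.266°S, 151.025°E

Q1→R7; Q2→R7; Q3→R6; Q4→R6

Q1 at 32.510°S, 151.176°E:
  R4: √((-0.119·111.32)² + (0.167·93.88)²) = √(175.48513 + 245.79843) = 20.525 km
  R5: √((0.181·111.32)² + (0.193·93.88)²) = √(405.97898 + 328.29236) = 27.097 km
  R6: √((0.193·111.32)² + (-0.203·93.88)²) = √(461.59491 + 363.19364) = 28.719 km
  R7: √((0.113·111.32)² + (0.061·93.88)²) = √(158.23527 + 32.79486) = 13.821 km
  → nearest: R7 (13.821 km)
Q2 at 32.435°S, 151.297°E:
  R4: √((-0.194·111.32)² + (0.046·93.88)²) = √(466.39067 + 18.64927) = 22.024 km
  R5: √((0.106·111.32)² + (0.072·93.88)²) = √(139.23811 + 45.68895) = 13.599 km
  R6: √((0.118·111.32)² + (-0.324·93.88)²) = √(172.54819 + 925.20119) = 33.132 km
  R7: √((0.038·111.32)² + (-0.060·93.88)²) = √(17.89425 + 31.72844) = 7.044 km
  → nearest: R7 (7.044 km)
Q3 at 32.441°S, 150.987°E:
  R4: √((-0.188·111.32)² + (0.356·93.88)²) = √(437.98788 + 1116.98196) = 39.433 km
  R5: √((0.112·111.32)² + (0.382·93.88)²) = √(155.44703 + 1286.09452) = 37.968 km
  R6: √((0.124·111.32)² + (-0.014·93.88)²) = √(190.54158 + 1.72744) = 13.866 km
  R7: √((0.044·111.32)² + (0.250·93.88)²) = √(23.99119 + 550.84090) = 23.976 km
  → nearest: R6 (13.866 km)
Q4 at 32.266°S, 151.025°E:
  R4: √((-0.363·111.32)² + (0.318·93.88)²) = √(1632.90021 + 891.25176) = 50.241 km
  R5: √((-0.063·111.32)² + (0.344·93.88)²) = √(49.18441 + 1042.94894) = 33.047 km
  R6: √((-0.051·111.32)² + (-0.052·93.88)²) = √(32.23196 + 23.83158) = 7.488 km
  R7: √((-0.131·111.32)² + (0.212·93.88)²) = √(212.66156 + 396.11189) = 24.673 km
  → nearest: R6 (7.488 km)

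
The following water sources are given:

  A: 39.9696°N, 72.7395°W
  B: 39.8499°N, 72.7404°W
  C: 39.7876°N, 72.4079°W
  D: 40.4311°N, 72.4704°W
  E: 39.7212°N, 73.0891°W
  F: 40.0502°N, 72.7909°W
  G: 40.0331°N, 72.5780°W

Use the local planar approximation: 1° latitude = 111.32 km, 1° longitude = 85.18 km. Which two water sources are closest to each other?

Pairwise distances:
A–B: 13.3252 km
A–C: 34.7606 km
A–D: 56.2559 km
A–E: 40.6376 km
A–F: 9.9836 km
A–G: 15.4665 km
B–C: 29.1591 km
B–D: 68.6653 km
B–E: 32.9770 km
B–F: 22.7085 km
B–G: 24.6428 km
C–D: 71.8320 km
C–E: 58.4935 km
C–F: 43.8049 km
C–G: 30.9324 km
D–E: 94.9868 km
D–F: 50.4303 km
D–G: 45.2434 km
E–F: 44.5705 km
E–G: 55.6854 km
F–G: 18.2345 km
Closest pair: A–F at 9.9836 km.

A and F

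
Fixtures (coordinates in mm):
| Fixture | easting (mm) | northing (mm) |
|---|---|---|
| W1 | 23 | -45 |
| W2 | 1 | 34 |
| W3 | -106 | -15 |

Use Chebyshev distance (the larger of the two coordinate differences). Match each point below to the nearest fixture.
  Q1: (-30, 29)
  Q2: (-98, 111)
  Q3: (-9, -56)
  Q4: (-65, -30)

Q1 at (-30, 29):
  W1: 74 mm
  W2: 31 mm
  W3: 76 mm
  → nearest: W2 (31 mm)
Q2 at (-98, 111):
  W1: 156 mm
  W2: 99 mm
  W3: 126 mm
  → nearest: W2 (99 mm)
Q3 at (-9, -56):
  W1: 32 mm
  W2: 90 mm
  W3: 97 mm
  → nearest: W1 (32 mm)
Q4 at (-65, -30):
  W1: 88 mm
  W2: 66 mm
  W3: 41 mm
  → nearest: W3 (41 mm)

Q1→W2; Q2→W2; Q3→W1; Q4→W3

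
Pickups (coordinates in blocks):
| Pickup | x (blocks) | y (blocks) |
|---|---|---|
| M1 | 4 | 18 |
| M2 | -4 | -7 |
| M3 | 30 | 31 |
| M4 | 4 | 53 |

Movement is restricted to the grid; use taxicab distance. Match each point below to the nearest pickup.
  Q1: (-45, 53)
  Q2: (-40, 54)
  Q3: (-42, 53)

Q1→M4; Q2→M4; Q3→M4

Q1 at (-45, 53):
  M1: 84 blocks
  M2: 101 blocks
  M3: 97 blocks
  M4: 49 blocks
  → nearest: M4 (49 blocks)
Q2 at (-40, 54):
  M1: 80 blocks
  M2: 97 blocks
  M3: 93 blocks
  M4: 45 blocks
  → nearest: M4 (45 blocks)
Q3 at (-42, 53):
  M1: 81 blocks
  M2: 98 blocks
  M3: 94 blocks
  M4: 46 blocks
  → nearest: M4 (46 blocks)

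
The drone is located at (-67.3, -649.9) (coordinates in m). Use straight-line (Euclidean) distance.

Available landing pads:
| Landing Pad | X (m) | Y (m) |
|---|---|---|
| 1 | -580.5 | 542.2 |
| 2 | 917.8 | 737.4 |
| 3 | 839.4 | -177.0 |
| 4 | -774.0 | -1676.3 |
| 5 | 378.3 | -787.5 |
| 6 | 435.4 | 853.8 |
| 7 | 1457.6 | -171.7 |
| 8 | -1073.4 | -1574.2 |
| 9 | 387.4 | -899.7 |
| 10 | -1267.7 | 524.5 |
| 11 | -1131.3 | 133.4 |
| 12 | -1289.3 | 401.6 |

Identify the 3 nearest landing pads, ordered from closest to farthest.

Distances from (-67.3, -649.9):
1: 1297.9 m
2: 1701.5 m
3: 1022.6 m
4: 1246.2 m
5: 466.4 m
6: 1585.5 m
7: 1598.1 m
8: 1366.2 m
9: 518.8 m
10: 1679.3 m
11: 1321.2 m
12: 1612.1 m
Sorted: 5 (466.4 m) < 9 (518.8 m) < 3 (1022.6 m) < 4 (1246.2 m) < 1 (1297.9 m) < …

5, 9, 3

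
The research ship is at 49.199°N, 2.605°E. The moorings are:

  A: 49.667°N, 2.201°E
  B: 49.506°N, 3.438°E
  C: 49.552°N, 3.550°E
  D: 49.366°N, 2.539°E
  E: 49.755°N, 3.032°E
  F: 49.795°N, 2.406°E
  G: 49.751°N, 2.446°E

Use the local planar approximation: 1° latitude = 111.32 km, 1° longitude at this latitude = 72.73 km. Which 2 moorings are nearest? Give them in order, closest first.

D, A

Distances from 49.199°N, 2.605°E:
A: √((0.468·111.32)² + (-0.404·72.73)²) = √(2714.17660 + 863.35599) = 59.812 km
B: √((0.307·111.32)² + (0.833·72.73)²) = √(1167.94703 + 3670.43196) = 69.558 km
C: √((0.353·111.32)² + (0.945·72.73)²) = √(1544.17247 + 4723.79228) = 79.170 km
D: √((0.167·111.32)² + (-0.066·72.73)²) = √(345.60446 + 23.04173) = 19.200 km
E: √((0.556·111.32)² + (0.427·72.73)²) = √(3830.85733 + 964.45712) = 69.248 km
F: √((0.596·111.32)² + (-0.199·72.73)²) = √(4401.88725 + 209.47554) = 67.907 km
G: √((0.552·111.32)² + (-0.159·72.73)²) = √(3775.93536 + 133.72771) = 62.527 km
Sorted: D (19.200 km) < A (59.812 km) < G (62.527 km) < F (67.907 km) < …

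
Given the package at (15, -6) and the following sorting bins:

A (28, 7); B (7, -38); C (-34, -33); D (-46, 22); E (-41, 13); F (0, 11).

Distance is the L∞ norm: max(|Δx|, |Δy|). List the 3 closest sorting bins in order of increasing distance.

Distances from (15, -6):
A: 13
B: 32
C: 49
D: 61
E: 56
F: 17
Sorted: A (13) < F (17) < B (32) < C (49) < E (56) < …

A, F, B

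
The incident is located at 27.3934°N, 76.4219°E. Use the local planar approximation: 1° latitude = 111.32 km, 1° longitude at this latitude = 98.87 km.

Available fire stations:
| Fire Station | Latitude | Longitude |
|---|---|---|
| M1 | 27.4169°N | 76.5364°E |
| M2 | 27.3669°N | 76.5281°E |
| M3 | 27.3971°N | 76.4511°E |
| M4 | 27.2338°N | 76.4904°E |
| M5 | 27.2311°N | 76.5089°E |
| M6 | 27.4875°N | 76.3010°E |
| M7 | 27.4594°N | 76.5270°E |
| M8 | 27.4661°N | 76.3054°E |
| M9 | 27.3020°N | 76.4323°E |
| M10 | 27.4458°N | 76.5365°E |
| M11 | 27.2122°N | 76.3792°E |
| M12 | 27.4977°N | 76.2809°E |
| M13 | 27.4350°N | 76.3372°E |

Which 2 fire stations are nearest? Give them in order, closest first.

M3, M13

Distances from 27.3934°N, 76.4219°E:
M1: √((0.0235·111.32)² + (0.1145·98.87)²) = √(6.843561 + 128.156324) = 11.6189 km
M2: √((-0.0265·111.32)² + (0.1062·98.87)²) = √(8.702382 + 110.249874) = 10.9065 km
M3: √((0.0037·111.32)² + (0.0292·98.87)²) = √(0.169648 + 8.334792) = 2.9162 km
M4: √((-0.1596·111.32)² + (0.0685·98.87)²) = √(315.654634 + 45.868043) = 19.0137 km
M5: √((-0.1623·111.32)² + (0.0870·98.87)²) = √(326.425017 + 73.989071) = 20.0103 km
M6: √((0.0941·111.32)² + (-0.1209·98.87)²) = √(109.730066 + 142.883365) = 15.8938 km
M7: √((0.0660·111.32)² + (0.1051·98.87)²) = √(53.980172 + 107.977806) = 12.7263 km
M8: √((0.0727·111.32)² + (-0.1165·98.87)²) = √(65.496066 + 132.672502) = 14.0772 km
M9: √((-0.0914·111.32)² + (0.0104·98.87)²) = √(103.523462 + 1.057294) = 10.2265 km
M10: √((0.0524·111.32)² + (0.1146·98.87)²) = √(34.025849 + 128.380276) = 12.7439 km
M11: √((-0.1812·111.32)² + (-0.0427·98.87)²) = √(406.876664 + 17.823165) = 20.6082 km
M12: √((0.1043·111.32)² + (-0.1410·98.87)²) = √(134.807797 + 194.342280) = 18.1425 km
M13: √((0.0416·111.32)² + (-0.0847·98.87)²) = √(21.445346 + 70.128716) = 9.5694 km
Sorted: M3 (2.9162 km) < M13 (9.5694 km) < M9 (10.2265 km) < M2 (10.9065 km) < …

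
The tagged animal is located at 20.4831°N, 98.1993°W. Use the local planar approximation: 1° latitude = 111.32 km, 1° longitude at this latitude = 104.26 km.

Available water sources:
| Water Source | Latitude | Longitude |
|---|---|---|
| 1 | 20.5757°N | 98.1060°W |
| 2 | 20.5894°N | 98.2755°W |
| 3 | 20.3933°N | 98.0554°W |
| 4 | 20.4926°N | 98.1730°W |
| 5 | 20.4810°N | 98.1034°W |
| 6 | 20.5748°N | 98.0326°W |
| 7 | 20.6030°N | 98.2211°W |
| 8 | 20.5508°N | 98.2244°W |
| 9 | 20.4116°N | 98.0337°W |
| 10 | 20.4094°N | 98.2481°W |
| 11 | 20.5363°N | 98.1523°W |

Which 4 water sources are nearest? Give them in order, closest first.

Distances from 20.4831°N, 98.1993°W:
1: √((0.0926·111.32)² + (0.0933·104.26)²) = √(106.259647 + 94.623439) = 14.1733 km
2: √((0.1063·111.32)² + (-0.0762·104.26)²) = √(140.027368 + 63.116860) = 14.2529 km
3: √((-0.0898·111.32)² + (0.1439·104.26)²) = √(99.930732 + 225.090429) = 18.0283 km
4: √((0.0095·111.32)² + (0.0263·104.26)²) = √(1.118391 + 7.518772) = 2.9389 km
5: √((-0.0021·111.32)² + (0.0959·104.26)²) = √(0.054649 + 99.970682) = 10.0013 km
6: √((0.0917·111.32)² + (0.1667·104.26)²) = √(104.204162 + 302.069336) = 20.1562 km
7: √((0.1199·111.32)² + (-0.0218·104.26)²) = √(178.149563 + 5.165929) = 13.5394 km
8: √((0.0677·111.32)² + (-0.0251·104.26)²) = √(56.796782 + 6.848302) = 7.9778 km
9: √((-0.0715·111.32)² + (0.1656·104.26)²) = √(63.351730 + 298.095971) = 19.0118 km
10: √((-0.0737·111.32)² + (-0.0488·104.26)²) = √(67.310276 + 25.886604) = 9.6539 km
11: √((0.0532·111.32)² + (0.0470·104.26)²) = √(35.072737 + 24.012156) = 7.6867 km
Sorted: 4 (2.9389 km) < 11 (7.6867 km) < 8 (7.9778 km) < 10 (9.6539 km) < 5 (10.0013 km) < 7 (13.5394 km) < …

4, 11, 8, 10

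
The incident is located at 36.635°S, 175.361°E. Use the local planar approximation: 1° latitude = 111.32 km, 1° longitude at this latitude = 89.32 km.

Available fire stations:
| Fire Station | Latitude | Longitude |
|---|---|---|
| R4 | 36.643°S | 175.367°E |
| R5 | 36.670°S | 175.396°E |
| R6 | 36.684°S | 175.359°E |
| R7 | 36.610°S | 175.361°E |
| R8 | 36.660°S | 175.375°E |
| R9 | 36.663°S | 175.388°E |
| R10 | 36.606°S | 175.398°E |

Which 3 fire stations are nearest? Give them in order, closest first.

R4, R7, R8

Distances from 36.635°S, 175.361°E:
R4: √((-0.008·111.32)² + (0.006·89.32)²) = √(0.79310 + 0.28721) = 1.039 km
R5: √((-0.035·111.32)² + (0.035·89.32)²) = √(15.18037 + 9.77313) = 4.995 km
R6: √((-0.049·111.32)² + (-0.002·89.32)²) = √(29.75353 + 0.03191) = 5.458 km
R7: √((0.025·111.32)² + (0.000·89.32)²) = √(7.74509 + 0.00000) = 2.783 km
R8: √((-0.025·111.32)² + (0.014·89.32)²) = √(7.74509 + 1.56370) = 3.051 km
R9: √((-0.028·111.32)² + (0.027·89.32)²) = √(9.71544 + 5.81601) = 3.941 km
R10: √((0.029·111.32)² + (0.037·89.32)²) = √(10.42179 + 10.92197) = 4.620 km
Sorted: R4 (1.039 km) < R7 (2.783 km) < R8 (3.051 km) < R9 (3.941 km) < R10 (4.620 km) < …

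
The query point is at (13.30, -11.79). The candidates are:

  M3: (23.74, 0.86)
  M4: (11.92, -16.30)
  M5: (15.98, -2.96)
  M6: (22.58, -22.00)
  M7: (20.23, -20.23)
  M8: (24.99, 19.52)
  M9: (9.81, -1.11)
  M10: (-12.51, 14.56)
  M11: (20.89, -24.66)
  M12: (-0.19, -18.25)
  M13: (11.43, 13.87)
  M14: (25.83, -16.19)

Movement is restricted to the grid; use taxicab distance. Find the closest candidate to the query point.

Distances from (13.30, -11.79):
M3: |10.44| + |12.65| = 10.44 + 12.65 = 23.09
M4: |-1.38| + |-4.51| = 1.38 + 4.51 = 5.89
M5: |2.68| + |8.83| = 2.68 + 8.83 = 11.51
M6: |9.28| + |-10.21| = 9.28 + 10.21 = 19.49
M7: |6.93| + |-8.44| = 6.93 + 8.44 = 15.37
M8: |11.69| + |31.31| = 11.69 + 31.31 = 43.00
M9: |-3.49| + |10.68| = 3.49 + 10.68 = 14.17
M10: |-25.81| + |26.35| = 25.81 + 26.35 = 52.16
M11: |7.59| + |-12.87| = 7.59 + 12.87 = 20.46
M12: |-13.49| + |-6.46| = 13.49 + 6.46 = 19.95
M13: |-1.87| + |25.66| = 1.87 + 25.66 = 27.53
M14: |12.53| + |-4.40| = 12.53 + 4.40 = 16.93
Minimum: M4 at 5.89.

M4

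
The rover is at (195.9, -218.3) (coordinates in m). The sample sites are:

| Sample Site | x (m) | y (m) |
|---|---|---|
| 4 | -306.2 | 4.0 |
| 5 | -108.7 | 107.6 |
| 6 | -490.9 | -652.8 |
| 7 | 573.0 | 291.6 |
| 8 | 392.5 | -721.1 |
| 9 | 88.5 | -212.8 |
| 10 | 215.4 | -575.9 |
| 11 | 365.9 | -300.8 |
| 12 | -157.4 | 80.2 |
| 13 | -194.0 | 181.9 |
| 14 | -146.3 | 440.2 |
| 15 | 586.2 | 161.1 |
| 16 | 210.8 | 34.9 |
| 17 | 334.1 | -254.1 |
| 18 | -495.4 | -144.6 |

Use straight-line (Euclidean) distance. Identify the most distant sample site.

6

Distances from (195.9, -218.3):
4: 549.1 m
5: 446.1 m
6: 812.7 m
7: 634.2 m
8: 539.9 m
9: 107.5 m
10: 358.1 m
11: 189.0 m
12: 462.5 m
13: 558.7 m
14: 742.1 m
15: 544.3 m
16: 253.6 m
17: 142.8 m
18: 695.2 m
Maximum: 6 at 812.7 m.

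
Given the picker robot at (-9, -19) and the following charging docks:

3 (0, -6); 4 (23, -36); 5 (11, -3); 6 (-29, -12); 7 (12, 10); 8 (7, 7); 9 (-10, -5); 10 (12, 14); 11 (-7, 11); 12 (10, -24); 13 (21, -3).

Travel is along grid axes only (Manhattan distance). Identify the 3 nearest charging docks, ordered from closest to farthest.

9, 3, 12

Distances from (-9, -19):
3: 22
4: 49
5: 36
6: 27
7: 50
8: 42
9: 15
10: 54
11: 32
12: 24
13: 46
Sorted: 9 (15) < 3 (22) < 12 (24) < 6 (27) < 11 (32) < …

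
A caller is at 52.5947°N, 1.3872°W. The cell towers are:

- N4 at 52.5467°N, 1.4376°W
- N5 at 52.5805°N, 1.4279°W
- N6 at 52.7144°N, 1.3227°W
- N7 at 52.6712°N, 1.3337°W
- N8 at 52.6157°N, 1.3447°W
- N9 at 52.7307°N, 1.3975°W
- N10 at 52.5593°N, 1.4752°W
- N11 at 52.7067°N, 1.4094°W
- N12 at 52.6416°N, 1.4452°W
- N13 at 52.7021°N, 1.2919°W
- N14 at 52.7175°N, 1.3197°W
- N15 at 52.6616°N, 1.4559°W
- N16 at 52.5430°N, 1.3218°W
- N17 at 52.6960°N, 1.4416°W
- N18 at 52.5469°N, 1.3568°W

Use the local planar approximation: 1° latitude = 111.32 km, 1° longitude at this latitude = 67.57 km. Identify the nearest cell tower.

N5

Distances from 52.5947°N, 1.3872°W:
N4: 6.3363 km
N5: 3.1720 km
N6: 14.0196 km
N7: 9.2515 km
N8: 3.7029 km
N9: 15.1555 km
N10: 7.1335 km
N11: 12.5578 km
N12: 6.5282 km
N13: 13.5796 km
N14: 14.4109 km
N15: 8.7756 km
N16: 7.2561 km
N17: 11.8607 km
N18: 5.7038 km
Minimum: N5 at 3.1720 km.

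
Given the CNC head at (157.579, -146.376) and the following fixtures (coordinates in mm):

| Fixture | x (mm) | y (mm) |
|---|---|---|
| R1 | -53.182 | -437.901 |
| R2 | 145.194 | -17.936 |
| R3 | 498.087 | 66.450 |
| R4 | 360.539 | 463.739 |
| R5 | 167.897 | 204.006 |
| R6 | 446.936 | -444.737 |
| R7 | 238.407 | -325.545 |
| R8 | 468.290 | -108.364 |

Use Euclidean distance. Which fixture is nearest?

Distances from (157.579, -146.376):
R1: √((-210.761)² + (-291.525)²) = √(44420.19912 + 84986.82562) = 359.732 mm
R2: √((-12.385)² + (128.440)²) = √(153.38823 + 16496.83360) = 129.036 mm
R3: √((340.508)² + (212.826)²) = √(115945.69806 + 45294.90628) = 401.548 mm
R4: √((202.960)² + (610.115)²) = √(41192.76160 + 372240.31322) = 642.988 mm
R5: √((10.318)² + (350.382)²) = √(106.46112 + 122767.54592) = 350.534 mm
R6: √((289.357)² + (-298.361)²) = √(83727.47345 + 89019.28632) = 415.628 mm
R7: √((80.828)² + (-179.169)²) = √(6533.16558 + 32101.53056) = 196.557 mm
R8: √((310.711)² + (38.012)²) = √(96541.32552 + 1444.91214) = 313.028 mm
Minimum: R2 at 129.036 mm.

R2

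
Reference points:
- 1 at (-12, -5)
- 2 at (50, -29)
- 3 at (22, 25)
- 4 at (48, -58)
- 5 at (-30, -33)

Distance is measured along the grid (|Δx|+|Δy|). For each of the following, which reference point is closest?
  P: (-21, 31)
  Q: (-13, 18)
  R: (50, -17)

P at (-21, 31):
  1: 45
  2: 131
  3: 49
  4: 158
  5: 73
  → nearest: 1 (45)
Q at (-13, 18):
  1: 24
  2: 110
  3: 42
  4: 137
  5: 68
  → nearest: 1 (24)
R at (50, -17):
  1: 74
  2: 12
  3: 70
  4: 43
  5: 96
  → nearest: 2 (12)

P→1; Q→1; R→2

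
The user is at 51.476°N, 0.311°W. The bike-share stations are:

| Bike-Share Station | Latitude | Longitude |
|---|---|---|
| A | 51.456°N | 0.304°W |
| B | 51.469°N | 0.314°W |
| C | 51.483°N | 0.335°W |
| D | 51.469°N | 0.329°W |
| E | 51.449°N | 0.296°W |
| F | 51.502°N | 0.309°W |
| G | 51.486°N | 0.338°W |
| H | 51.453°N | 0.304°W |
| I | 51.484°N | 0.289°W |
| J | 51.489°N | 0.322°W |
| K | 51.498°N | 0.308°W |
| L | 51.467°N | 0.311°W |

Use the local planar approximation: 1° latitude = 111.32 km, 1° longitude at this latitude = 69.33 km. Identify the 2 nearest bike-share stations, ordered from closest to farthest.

B, L

Distances from 51.476°N, 0.311°W:
A: √((-0.020·111.32)² + (0.007·69.33)²) = √(4.95686 + 0.23553) = 2.279 km
B: √((-0.007·111.32)² + (-0.003·69.33)²) = √(0.60721 + 0.04326) = 0.807 km
C: √((0.007·111.32)² + (-0.024·69.33)²) = √(0.60721 + 2.76863) = 1.837 km
D: √((-0.007·111.32)² + (-0.018·69.33)²) = √(0.60721 + 1.55735) = 1.471 km
E: √((-0.027·111.32)² + (0.015·69.33)²) = √(9.03387 + 1.08150) = 3.180 km
F: √((0.026·111.32)² + (0.002·69.33)²) = √(8.37709 + 0.01923) = 2.898 km
G: √((0.010·111.32)² + (-0.027·69.33)²) = √(1.23921 + 3.50405) = 2.178 km
H: √((-0.023·111.32)² + (0.007·69.33)²) = √(6.55544 + 0.23553) = 2.606 km
I: √((0.008·111.32)² + (0.022·69.33)²) = √(0.79310 + 2.32642) = 1.766 km
J: √((0.013·111.32)² + (-0.011·69.33)²) = √(2.09427 + 0.58160) = 1.636 km
K: √((0.022·111.32)² + (0.003·69.33)²) = √(5.99780 + 0.04326) = 2.458 km
L: √((-0.009·111.32)² + (0.000·69.33)²) = √(1.00376 + 0.00000) = 1.002 km
Sorted: B (0.807 km) < L (1.002 km) < D (1.471 km) < J (1.636 km) < …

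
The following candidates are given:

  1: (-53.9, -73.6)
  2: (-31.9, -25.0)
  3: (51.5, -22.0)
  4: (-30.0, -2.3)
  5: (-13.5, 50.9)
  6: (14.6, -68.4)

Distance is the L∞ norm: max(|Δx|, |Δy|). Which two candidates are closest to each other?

2 and 4

Pairwise distances:
2–4: 22.7
3–6: 46.4
2–6: 46.5
1–2: 48.6
4–5: 53.2
4–6: 66.1
1–6: 68.5
1–4: 71.3
3–5: 72.9
2–5: 75.9
3–4: 81.5
2–3: 83.4
1–3: 105.4
5–6: 119.3
1–5: 124.5
Closest pair: 2–4 at 22.7.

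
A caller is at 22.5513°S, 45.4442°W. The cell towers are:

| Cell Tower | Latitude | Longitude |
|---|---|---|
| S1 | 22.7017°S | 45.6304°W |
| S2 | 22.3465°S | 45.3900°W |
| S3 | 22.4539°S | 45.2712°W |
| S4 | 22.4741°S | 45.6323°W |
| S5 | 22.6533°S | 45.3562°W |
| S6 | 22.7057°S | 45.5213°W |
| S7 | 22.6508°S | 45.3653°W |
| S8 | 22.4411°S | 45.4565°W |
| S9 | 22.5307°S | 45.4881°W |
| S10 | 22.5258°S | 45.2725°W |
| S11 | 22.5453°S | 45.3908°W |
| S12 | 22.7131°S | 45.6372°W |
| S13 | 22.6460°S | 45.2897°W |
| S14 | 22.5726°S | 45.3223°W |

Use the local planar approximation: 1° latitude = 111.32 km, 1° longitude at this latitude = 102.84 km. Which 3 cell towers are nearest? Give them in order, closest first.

S9, S11, S8

Distances from 22.5513°S, 45.4442°W:
S1: 25.4360 km
S2: 23.4698 km
S3: 20.8349 km
S4: 21.1673 km
S5: 14.5199 km
S6: 18.9285 km
S7: 13.7304 km
S8: 12.3325 km
S9: 5.0637 km
S10: 17.8843 km
S11: 5.5321 km
S12: 26.8023 km
S13: 19.0680 km
S14: 12.7585 km
Sorted: S9 (5.0637 km) < S11 (5.5321 km) < S8 (12.3325 km) < S14 (12.7585 km) < S7 (13.7304 km) < …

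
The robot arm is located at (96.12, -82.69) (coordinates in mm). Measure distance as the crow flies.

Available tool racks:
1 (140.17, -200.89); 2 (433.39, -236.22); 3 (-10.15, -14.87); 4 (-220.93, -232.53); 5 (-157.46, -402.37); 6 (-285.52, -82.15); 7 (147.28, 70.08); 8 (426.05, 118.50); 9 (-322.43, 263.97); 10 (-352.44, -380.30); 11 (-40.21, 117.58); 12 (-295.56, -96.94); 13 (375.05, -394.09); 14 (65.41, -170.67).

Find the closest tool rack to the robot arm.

14

Distances from (96.12, -82.69):
1: √((44.05)² + (-118.20)²) = √(1940.4025 + 13971.2400) = 126.14 mm
2: √((337.27)² + (-153.53)²) = √(113751.0529 + 23571.4609) = 370.57 mm
3: √((-106.27)² + (67.82)²) = √(11293.3129 + 4599.5524) = 126.07 mm
4: √((-317.05)² + (-149.84)²) = √(100520.7025 + 22452.0256) = 350.67 mm
5: √((-253.58)² + (-319.68)²) = √(64302.8164 + 102195.3024) = 408.04 mm
6: √((-381.64)² + (0.54)²) = √(145649.0896 + 0.2916) = 381.64 mm
7: √((51.16)² + (152.77)²) = √(2617.3456 + 23338.6729) = 161.11 mm
8: √((329.93)² + (201.19)²) = √(108853.8049 + 40477.4161) = 386.43 mm
9: √((-418.55)² + (346.66)²) = √(175184.1025 + 120173.1556) = 543.47 mm
10: √((-448.56)² + (-297.61)²) = √(201206.0736 + 88571.7121) = 538.31 mm
11: √((-136.33)² + (200.27)²) = √(18585.8689 + 40108.0729) = 242.27 mm
12: √((-391.68)² + (-14.25)²) = √(153413.2224 + 203.0625) = 391.94 mm
13: √((278.93)² + (-311.40)²) = √(77801.9449 + 96969.9600) = 418.06 mm
14: √((-30.71)² + (-87.98)²) = √(943.1041 + 7740.4804) = 93.19 mm
Minimum: 14 at 93.19 mm.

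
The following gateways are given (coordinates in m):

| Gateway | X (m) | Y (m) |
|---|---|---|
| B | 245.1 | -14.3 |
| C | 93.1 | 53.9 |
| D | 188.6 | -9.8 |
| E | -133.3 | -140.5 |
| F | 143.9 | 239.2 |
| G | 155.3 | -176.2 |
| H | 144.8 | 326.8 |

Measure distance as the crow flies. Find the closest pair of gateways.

Pairwise distances:
B–C: √((-152.0)² + (68.2)²) = √(23104.000 + 4651.240) = 166.6 m
B–D: √((-56.5)² + (4.5)²) = √(3192.250 + 20.250) = 56.7 m
B–E: √((-378.4)² + (-126.2)²) = √(143186.560 + 15926.440) = 398.9 m
B–F: √((-101.2)² + (253.5)²) = √(10241.440 + 64262.250) = 273.0 m
B–G: √((-89.8)² + (-161.9)²) = √(8064.040 + 26211.610) = 185.1 m
B–H: √((-100.3)² + (341.1)²) = √(10060.090 + 116349.210) = 355.5 m
C–D: √((95.5)² + (-63.7)²) = √(9120.250 + 4057.690) = 114.8 m
C–E: √((-226.4)² + (-194.4)²) = √(51256.960 + 37791.360) = 298.4 m
C–F: √((50.8)² + (185.3)²) = √(2580.640 + 34336.090) = 192.1 m
C–G: √((62.2)² + (-230.1)²) = √(3868.840 + 52946.010) = 238.4 m
C–H: √((51.7)² + (272.9)²) = √(2672.890 + 74474.410) = 277.8 m
D–E: √((-321.9)² + (-130.7)²) = √(103619.610 + 17082.490) = 347.4 m
D–F: √((-44.7)² + (249.0)²) = √(1998.090 + 62001.000) = 253.0 m
D–G: √((-33.3)² + (-166.4)²) = √(1108.890 + 27688.960) = 169.7 m
D–H: √((-43.8)² + (336.6)²) = √(1918.440 + 113299.560) = 339.4 m
E–F: √((277.2)² + (379.7)²) = √(76839.840 + 144172.090) = 470.1 m
E–G: √((288.6)² + (-35.7)²) = √(83289.960 + 1274.490) = 290.8 m
E–H: √((278.1)² + (467.3)²) = √(77339.610 + 218369.290) = 543.8 m
F–G: √((11.4)² + (-415.4)²) = √(129.960 + 172557.160) = 415.6 m
F–H: √((0.9)² + (87.6)²) = √(0.810 + 7673.760) = 87.6 m
G–H: √((-10.5)² + (503.0)²) = √(110.250 + 253009.000) = 503.1 m
Closest pair: B–D at 56.7 m.

B and D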